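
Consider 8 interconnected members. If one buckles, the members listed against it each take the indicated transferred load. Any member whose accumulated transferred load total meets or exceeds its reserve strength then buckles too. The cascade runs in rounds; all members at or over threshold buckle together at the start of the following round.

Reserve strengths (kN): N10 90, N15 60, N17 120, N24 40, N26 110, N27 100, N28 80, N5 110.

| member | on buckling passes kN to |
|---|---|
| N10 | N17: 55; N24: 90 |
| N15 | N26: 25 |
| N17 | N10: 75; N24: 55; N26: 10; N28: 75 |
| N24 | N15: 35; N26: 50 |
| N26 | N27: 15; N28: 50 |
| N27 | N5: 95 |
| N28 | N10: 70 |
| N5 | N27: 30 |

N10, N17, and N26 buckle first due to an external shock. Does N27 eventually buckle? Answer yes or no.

no

Round 1 — N10, N17, N26 buckle (initial).
  N24: +90+55 → 145 ≥ 40
  N27: +15 → 15 < 100
  N28: +75+50 → 125 ≥ 80
Round 2 — N24, N28 buckle.
  N15: +35 → 35 < 60
No further bucklings.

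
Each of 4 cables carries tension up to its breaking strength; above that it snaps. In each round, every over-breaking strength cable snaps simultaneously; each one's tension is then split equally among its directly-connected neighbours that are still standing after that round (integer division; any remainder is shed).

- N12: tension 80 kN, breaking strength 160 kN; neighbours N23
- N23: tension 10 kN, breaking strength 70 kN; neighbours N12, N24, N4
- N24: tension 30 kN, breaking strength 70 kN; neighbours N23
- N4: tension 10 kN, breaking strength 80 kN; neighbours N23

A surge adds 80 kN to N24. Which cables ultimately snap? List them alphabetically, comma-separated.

Round 1 — N24 at 110 > 70. N24 snaps.
  N24 sheds 110 kN to N23: 110 each.
    N23: 10+110 = 120 > 70
Round 2 — N23 snaps.
  N23 sheds 120 kN to N12, N4: 60 each.
    N12: 80+60 = 140 ≤ 160
    N4: 10+60 = 70 ≤ 80
No further breaks.

N23, N24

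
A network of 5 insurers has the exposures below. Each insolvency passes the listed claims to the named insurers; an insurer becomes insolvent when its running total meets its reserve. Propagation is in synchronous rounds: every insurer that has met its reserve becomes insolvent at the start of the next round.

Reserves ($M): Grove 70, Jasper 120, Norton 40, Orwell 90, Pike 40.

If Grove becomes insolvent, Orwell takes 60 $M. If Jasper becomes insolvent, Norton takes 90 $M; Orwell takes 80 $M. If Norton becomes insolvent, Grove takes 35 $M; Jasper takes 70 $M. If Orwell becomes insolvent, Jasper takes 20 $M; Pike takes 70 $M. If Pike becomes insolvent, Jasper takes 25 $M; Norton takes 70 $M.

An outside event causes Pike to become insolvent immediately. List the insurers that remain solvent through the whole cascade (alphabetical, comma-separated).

Round 1 — Pike becomes insolvent (initial).
  Jasper: +25 → 25 < 120
  Norton: +70 → 70 ≥ 40
Round 2 — Norton becomes insolvent.
  Grove: +35 → 35 < 70
  Jasper: +70 → 95 < 120
No further insolvencies.

Grove, Jasper, Orwell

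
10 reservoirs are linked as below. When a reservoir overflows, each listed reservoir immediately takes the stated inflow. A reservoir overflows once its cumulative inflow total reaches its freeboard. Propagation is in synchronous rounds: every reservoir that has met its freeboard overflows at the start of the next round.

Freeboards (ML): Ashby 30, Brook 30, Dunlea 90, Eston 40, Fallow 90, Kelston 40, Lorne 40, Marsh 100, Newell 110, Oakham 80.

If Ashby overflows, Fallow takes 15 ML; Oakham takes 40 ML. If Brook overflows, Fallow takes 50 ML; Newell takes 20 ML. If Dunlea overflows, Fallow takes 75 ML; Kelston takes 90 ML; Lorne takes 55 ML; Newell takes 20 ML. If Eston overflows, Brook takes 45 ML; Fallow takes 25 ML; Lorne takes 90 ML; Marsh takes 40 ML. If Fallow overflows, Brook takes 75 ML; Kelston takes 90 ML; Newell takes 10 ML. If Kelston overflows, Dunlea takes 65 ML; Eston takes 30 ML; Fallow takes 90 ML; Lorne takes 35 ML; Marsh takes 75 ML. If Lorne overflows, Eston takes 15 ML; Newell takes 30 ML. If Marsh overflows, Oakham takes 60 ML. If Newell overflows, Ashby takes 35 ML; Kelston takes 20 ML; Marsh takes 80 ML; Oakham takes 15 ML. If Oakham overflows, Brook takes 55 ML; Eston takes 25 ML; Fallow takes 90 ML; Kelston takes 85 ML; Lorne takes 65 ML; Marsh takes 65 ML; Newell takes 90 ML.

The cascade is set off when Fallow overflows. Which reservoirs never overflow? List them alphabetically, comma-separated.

Ashby, Dunlea, Eston, Lorne, Marsh, Newell, Oakham

Round 1 — Fallow overflows (initial).
  Brook: +75 → 75 ≥ 30
  Kelston: +90 → 90 ≥ 40
  Newell: +10 → 10 < 110
Round 2 — Brook, Kelston overflow.
  Dunlea: +65 → 65 < 90
  Eston: +30 → 30 < 40
  Lorne: +35 → 35 < 40
  Marsh: +75 → 75 < 100
  Newell: +20 → 30 < 110
No further overflows.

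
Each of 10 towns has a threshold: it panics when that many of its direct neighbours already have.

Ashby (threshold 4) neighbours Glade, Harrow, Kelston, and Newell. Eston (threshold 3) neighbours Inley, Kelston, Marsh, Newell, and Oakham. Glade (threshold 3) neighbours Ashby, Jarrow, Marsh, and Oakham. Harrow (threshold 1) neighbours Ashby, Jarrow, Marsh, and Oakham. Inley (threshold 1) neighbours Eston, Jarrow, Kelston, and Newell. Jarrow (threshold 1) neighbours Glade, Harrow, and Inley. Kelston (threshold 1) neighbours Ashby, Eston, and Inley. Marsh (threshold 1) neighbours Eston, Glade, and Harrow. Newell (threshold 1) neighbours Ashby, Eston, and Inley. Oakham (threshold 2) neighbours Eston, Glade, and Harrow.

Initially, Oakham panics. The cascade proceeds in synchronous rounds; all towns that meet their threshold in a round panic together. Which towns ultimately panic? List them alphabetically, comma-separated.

Ashby, Eston, Glade, Harrow, Inley, Jarrow, Kelston, Marsh, Newell, Oakham

Round 1 — Oakham panics (initial).
Round 2 — checking thresholds:
  Eston: 1 of 5 neighbours < 3, not yet.
  Glade: 1 of 4 neighbours < 3, not yet.
  Harrow: 1 of 4 neighbours ≥ 1, panics.
Round 3 — checking thresholds:
  Ashby: 1 of 4 neighbours < 4, not yet.
  Eston: 1 of 5 neighbours < 3, not yet.
  Glade: 1 of 4 neighbours < 3, not yet.
  Jarrow: 1 of 3 neighbours ≥ 1, panics.
  Marsh: 1 of 3 neighbours ≥ 1, panics.
Round 4 — checking thresholds:
  Ashby: 1 of 4 neighbours < 4, not yet.
  Eston: 2 of 5 neighbours < 3, not yet.
  Glade: 3 of 4 neighbours ≥ 3, panics.
  Inley: 1 of 4 neighbours ≥ 1, panics.
Round 5 — checking thresholds:
  Ashby: 2 of 4 neighbours < 4, not yet.
  Eston: 3 of 5 neighbours ≥ 3, panics.
  Kelston: 1 of 3 neighbours ≥ 1, panics.
  Newell: 1 of 3 neighbours ≥ 1, panics.
Round 6 — checking thresholds:
  Ashby: 4 of 4 neighbours ≥ 4, panics.
Round 7 — no new panics; cascade stops.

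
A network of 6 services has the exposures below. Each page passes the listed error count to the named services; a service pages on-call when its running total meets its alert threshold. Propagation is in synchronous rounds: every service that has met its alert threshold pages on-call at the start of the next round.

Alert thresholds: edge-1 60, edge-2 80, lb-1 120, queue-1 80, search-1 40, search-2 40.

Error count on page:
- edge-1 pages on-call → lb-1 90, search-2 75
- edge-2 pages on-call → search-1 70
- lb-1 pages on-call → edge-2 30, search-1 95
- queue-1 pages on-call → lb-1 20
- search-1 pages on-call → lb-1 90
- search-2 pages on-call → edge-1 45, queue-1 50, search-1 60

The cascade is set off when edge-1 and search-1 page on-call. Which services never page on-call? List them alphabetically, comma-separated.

edge-2, queue-1

Round 1 — edge-1, search-1 page on-call (initial).
  lb-1: +90+90 → 180 ≥ 120
  search-2: +75 → 75 ≥ 40
Round 2 — lb-1, search-2 page on-call.
  edge-2: +30 → 30 < 80
  queue-1: +50 → 50 < 80
No further pages.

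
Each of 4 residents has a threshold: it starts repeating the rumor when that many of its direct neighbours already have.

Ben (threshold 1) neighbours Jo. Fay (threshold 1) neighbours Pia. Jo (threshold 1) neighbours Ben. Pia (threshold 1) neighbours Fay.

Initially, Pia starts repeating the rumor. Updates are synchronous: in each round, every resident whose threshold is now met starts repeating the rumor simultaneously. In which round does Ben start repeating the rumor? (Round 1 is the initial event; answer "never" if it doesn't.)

Round 1 — Pia starts repeating the rumor (initial).
Round 2 — checking thresholds:
  Fay: 1 of 1 neighbours ≥ 1, starts repeating the rumor.
Round 3 — no new spreads; cascade stops.

never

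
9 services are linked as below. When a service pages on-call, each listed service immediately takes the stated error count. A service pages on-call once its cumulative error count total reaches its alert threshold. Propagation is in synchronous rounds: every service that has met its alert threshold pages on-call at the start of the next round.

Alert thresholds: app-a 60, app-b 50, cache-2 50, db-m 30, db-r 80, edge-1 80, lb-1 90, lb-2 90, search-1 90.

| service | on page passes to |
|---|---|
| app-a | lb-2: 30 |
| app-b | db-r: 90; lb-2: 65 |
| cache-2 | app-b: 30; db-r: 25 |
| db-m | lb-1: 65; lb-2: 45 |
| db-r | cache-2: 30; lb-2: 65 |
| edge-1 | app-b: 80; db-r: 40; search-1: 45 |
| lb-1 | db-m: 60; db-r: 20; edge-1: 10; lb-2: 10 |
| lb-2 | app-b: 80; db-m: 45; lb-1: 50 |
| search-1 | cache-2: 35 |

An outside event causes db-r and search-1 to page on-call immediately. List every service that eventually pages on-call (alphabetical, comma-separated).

Round 1 — db-r, search-1 page on-call (initial).
  cache-2: +30+35 → 65 ≥ 50
  lb-2: +65 → 65 < 90
Round 2 — cache-2 pages on-call.
  app-b: +30 → 30 < 50
No further pages.

cache-2, db-r, search-1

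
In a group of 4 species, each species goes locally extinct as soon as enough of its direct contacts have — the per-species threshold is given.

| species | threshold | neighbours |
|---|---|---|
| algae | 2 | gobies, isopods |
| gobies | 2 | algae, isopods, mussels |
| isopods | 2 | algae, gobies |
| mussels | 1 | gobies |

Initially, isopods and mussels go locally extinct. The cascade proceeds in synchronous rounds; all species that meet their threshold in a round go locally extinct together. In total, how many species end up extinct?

Round 1 — isopods, mussels go locally extinct (initial).
Round 2 — checking thresholds:
  algae: 1 of 2 neighbours < 2, not yet.
  gobies: 2 of 3 neighbours ≥ 2, goes locally extinct.
Round 3 — checking thresholds:
  algae: 2 of 2 neighbours ≥ 2, goes locally extinct.
Round 4 — no new extinctions; cascade stops.

4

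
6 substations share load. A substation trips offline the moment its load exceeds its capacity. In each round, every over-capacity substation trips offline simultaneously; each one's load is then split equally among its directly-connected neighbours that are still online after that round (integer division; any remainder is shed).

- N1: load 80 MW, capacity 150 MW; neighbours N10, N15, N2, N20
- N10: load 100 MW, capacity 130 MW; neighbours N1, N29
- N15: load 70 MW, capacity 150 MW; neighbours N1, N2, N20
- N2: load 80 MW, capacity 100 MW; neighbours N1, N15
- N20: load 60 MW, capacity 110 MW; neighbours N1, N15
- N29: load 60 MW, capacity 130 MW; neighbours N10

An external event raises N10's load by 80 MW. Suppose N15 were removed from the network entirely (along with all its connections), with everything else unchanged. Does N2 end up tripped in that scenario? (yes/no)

With N15 removed:
Round 1 — N10 at 180 > 130. N10 trips offline.
  N10 sheds 180 MW to N1, N29: 90 each.
    N1: 80+90 = 170 > 150
    N29: 60+90 = 150 > 130
Round 2 — N1, N29 trip offline.
  N1 sheds 170 MW to N2, N20: 85 each.
    N2: 80+85 = 165 > 100
    N20: 60+85 = 145 > 110
  N29 sheds 150 MW: no online neighbours, lost.
Round 3 — N2, N20 trip offline.
  N2 sheds 165 MW: no online neighbours, lost.
  N20 sheds 145 MW: no online neighbours, lost.
No further trips.

yes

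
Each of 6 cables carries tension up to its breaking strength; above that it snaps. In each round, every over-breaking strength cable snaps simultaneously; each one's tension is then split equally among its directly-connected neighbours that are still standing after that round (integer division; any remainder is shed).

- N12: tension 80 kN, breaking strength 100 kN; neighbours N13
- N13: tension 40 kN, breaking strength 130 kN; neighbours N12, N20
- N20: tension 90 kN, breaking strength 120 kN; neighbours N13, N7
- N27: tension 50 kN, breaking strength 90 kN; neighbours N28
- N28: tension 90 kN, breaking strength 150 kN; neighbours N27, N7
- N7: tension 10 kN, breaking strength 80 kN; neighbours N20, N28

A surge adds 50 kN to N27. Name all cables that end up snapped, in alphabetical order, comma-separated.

N12, N13, N20, N27, N28, N7

Round 1 — N27 at 100 > 90. N27 snaps.
  N27 sheds 100 kN to N28: 100 each.
    N28: 90+100 = 190 > 150
Round 2 — N28 snaps.
  N28 sheds 190 kN to N7: 190 each.
    N7: 10+190 = 200 > 80
Round 3 — N7 snaps.
  N7 sheds 200 kN to N20: 200 each.
    N20: 90+200 = 290 > 120
Round 4 — N20 snaps.
  N20 sheds 290 kN to N13: 290 each.
    N13: 40+290 = 330 > 130
Round 5 — N13 snaps.
  N13 sheds 330 kN to N12: 330 each.
    N12: 80+330 = 410 > 100
Round 6 — N12 snaps.
  N12 sheds 410 kN: no online neighbours, lost.
No further breaks.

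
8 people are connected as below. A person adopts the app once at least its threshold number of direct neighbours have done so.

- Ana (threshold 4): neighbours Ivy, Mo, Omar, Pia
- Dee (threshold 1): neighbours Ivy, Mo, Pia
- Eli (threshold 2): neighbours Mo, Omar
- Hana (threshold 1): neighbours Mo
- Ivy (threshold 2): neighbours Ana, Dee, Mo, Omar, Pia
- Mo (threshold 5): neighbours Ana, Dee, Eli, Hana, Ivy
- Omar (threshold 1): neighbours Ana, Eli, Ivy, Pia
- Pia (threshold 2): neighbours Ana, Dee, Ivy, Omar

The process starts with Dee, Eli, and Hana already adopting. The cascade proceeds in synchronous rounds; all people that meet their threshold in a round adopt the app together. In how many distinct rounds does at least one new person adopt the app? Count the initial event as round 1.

3

Round 1 — Dee, Eli, Hana adopt the app (initial).
Round 2 — checking thresholds:
  Ivy: 1 of 5 neighbours < 2, holds.
  Mo: 3 of 5 neighbours < 5, holds.
  Omar: 1 of 4 neighbours ≥ 1, adopts the app.
  Pia: 1 of 4 neighbours < 2, holds.
Round 3 — checking thresholds:
  Ana: 1 of 4 neighbours < 4, holds.
  Ivy: 2 of 5 neighbours ≥ 2, adopts the app.
  Mo: 3 of 5 neighbours < 5, holds.
  Pia: 2 of 4 neighbours ≥ 2, adopts the app.
Round 4 — no new adoptions; cascade stops.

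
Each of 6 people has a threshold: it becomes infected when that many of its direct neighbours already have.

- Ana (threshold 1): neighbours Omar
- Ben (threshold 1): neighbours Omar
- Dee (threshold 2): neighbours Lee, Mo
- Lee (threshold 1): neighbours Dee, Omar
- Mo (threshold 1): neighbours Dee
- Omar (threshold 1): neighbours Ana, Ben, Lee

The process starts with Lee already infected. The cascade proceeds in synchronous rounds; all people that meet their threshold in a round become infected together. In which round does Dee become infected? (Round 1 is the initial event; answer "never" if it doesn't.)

never

Round 1 — Lee becomes infected (initial).
Round 2 — checking thresholds:
  Dee: 1 of 2 neighbours < 2, not yet.
  Omar: 1 of 3 neighbours ≥ 1, becomes infected.
Round 3 — checking thresholds:
  Ana: 1 of 1 neighbours ≥ 1, becomes infected.
  Ben: 1 of 1 neighbours ≥ 1, becomes infected.
  Dee: 1 of 2 neighbours < 2, not yet.
Round 4 — no new infections; cascade stops.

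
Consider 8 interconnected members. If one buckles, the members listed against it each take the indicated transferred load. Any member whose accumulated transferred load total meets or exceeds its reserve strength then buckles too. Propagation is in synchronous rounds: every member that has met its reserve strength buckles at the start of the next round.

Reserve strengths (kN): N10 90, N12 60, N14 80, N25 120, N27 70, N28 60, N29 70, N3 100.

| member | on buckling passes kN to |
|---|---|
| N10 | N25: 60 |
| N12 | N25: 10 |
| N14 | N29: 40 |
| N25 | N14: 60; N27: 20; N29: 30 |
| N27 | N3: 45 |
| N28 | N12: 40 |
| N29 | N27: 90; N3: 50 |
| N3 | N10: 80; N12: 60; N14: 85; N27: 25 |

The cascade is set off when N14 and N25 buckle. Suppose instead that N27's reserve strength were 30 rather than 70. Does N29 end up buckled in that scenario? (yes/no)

With N27's reserve strength at 30:
Round 1 — N14, N25 buckle (initial).
  N27: +20 → 20 < 30
  N29: +40+30 → 70 ≥ 70
Round 2 — N29 buckles.
  N27: +90 → 110 ≥ 30
  N3: +50 → 50 < 100
Round 3 — N27 buckles.
  N3: +45 → 95 < 100
No further bucklings.

yes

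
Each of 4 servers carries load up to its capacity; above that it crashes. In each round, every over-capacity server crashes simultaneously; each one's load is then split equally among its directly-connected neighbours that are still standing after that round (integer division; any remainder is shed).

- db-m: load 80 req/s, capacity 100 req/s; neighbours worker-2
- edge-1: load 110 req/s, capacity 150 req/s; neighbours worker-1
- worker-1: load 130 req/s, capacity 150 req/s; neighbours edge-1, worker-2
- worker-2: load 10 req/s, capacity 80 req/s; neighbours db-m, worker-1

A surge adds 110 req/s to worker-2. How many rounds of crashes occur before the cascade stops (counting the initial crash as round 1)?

3

Round 1 — worker-2 at 120 > 80. worker-2 crashes.
  worker-2 sheds 120 req/s to db-m, worker-1: 60 each.
    db-m: 80+60 = 140 > 100
    worker-1: 130+60 = 190 > 150
Round 2 — db-m, worker-1 crash.
  db-m sheds 140 req/s: no online neighbours, lost.
  worker-1 sheds 190 req/s to edge-1: 190 each.
    edge-1: 110+190 = 300 > 150
Round 3 — edge-1 crashes.
  edge-1 sheds 300 req/s: no online neighbours, lost.
No further crashes.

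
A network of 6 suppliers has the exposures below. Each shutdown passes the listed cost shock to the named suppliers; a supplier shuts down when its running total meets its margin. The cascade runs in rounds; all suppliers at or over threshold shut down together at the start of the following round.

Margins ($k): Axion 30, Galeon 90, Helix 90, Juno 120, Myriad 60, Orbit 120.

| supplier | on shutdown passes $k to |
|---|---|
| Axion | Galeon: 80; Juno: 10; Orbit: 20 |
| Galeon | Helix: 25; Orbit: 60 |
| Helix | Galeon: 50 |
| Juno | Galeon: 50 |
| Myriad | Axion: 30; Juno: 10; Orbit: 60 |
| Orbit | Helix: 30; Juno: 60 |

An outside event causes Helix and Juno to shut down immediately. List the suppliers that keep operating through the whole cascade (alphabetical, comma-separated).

Round 1 — Helix, Juno shut down (initial).
  Galeon: +50+50 → 100 ≥ 90
Round 2 — Galeon shuts down.
  Orbit: +60 → 60 < 120
No further shutdowns.

Axion, Myriad, Orbit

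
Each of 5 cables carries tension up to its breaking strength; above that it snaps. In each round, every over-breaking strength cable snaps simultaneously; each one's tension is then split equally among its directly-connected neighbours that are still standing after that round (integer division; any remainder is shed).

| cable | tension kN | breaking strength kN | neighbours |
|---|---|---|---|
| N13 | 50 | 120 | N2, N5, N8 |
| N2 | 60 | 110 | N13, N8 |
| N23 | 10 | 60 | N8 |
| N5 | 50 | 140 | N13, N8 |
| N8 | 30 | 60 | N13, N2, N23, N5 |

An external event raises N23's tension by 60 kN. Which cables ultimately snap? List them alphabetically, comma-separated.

N23, N8

Round 1 — N23 at 70 > 60. N23 snaps.
  N23 sheds 70 kN to N8: 70 each.
    N8: 30+70 = 100 > 60
Round 2 — N8 snaps.
  N8 sheds 100 kN to N13, N2, N5: 33 each (1 lost).
    N13: 50+33 = 83 ≤ 120
    N2: 60+33 = 93 ≤ 110
    N5: 50+33 = 83 ≤ 140
No further breaks.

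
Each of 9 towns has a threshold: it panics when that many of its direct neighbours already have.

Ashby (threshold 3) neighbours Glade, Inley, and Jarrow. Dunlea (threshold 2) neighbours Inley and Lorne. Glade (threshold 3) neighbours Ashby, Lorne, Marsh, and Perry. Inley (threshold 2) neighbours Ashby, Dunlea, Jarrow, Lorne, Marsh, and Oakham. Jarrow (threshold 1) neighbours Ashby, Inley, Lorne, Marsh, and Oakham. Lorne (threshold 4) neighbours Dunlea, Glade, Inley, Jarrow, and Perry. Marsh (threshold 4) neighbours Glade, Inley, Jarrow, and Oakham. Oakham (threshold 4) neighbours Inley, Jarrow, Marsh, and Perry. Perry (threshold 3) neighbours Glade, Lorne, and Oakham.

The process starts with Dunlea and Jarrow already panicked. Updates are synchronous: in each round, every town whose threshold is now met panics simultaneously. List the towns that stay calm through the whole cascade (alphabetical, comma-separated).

Ashby, Glade, Lorne, Marsh, Oakham, Perry

Round 1 — Dunlea, Jarrow panic (initial).
Round 2 — checking thresholds:
  Ashby: 1 of 3 neighbours < 3, not yet.
  Inley: 2 of 6 neighbours ≥ 2, panics.
  Lorne: 2 of 5 neighbours < 4, not yet.
  Marsh: 1 of 4 neighbours < 4, not yet.
  Oakham: 1 of 4 neighbours < 4, not yet.
Round 3 — no new panics; cascade stops.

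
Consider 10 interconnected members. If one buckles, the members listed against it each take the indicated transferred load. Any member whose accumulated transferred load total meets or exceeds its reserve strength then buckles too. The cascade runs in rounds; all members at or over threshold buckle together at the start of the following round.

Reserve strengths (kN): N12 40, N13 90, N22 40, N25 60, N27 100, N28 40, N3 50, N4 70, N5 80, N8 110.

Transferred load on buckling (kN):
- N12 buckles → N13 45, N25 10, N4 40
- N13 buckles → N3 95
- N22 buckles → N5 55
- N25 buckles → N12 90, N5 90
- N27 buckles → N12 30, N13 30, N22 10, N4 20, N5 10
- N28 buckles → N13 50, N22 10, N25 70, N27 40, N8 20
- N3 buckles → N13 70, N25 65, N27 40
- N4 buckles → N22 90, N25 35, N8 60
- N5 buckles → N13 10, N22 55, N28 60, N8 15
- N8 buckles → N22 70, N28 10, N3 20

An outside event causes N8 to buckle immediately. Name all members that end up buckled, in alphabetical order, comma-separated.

Round 1 — N8 buckles (initial).
  N22: +70 → 70 ≥ 40
  N28: +10 → 10 < 40
  N3: +20 → 20 < 50
Round 2 — N22 buckles.
  N5: +55 → 55 < 80
No further bucklings.

N22, N8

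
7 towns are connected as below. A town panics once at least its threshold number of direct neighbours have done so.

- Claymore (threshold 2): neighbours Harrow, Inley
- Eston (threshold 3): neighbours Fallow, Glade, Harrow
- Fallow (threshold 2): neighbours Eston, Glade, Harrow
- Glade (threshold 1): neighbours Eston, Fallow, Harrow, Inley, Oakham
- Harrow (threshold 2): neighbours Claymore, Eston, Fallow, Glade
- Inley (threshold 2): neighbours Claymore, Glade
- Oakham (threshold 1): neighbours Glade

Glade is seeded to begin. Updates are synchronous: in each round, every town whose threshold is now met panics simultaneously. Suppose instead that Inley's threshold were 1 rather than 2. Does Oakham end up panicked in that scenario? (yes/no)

yes

With Inley's threshold at 1:
Round 1 — Glade panics (initial).
Round 2 — checking thresholds:
  Eston: 1 of 3 neighbours < 3, below threshold.
  Fallow: 1 of 3 neighbours < 2, below threshold.
  Harrow: 1 of 4 neighbours < 2, below threshold.
  Inley: 1 of 2 neighbours ≥ 1, panics.
  Oakham: 1 of 1 neighbours ≥ 1, panics.
Round 3 — no new panics; cascade stops.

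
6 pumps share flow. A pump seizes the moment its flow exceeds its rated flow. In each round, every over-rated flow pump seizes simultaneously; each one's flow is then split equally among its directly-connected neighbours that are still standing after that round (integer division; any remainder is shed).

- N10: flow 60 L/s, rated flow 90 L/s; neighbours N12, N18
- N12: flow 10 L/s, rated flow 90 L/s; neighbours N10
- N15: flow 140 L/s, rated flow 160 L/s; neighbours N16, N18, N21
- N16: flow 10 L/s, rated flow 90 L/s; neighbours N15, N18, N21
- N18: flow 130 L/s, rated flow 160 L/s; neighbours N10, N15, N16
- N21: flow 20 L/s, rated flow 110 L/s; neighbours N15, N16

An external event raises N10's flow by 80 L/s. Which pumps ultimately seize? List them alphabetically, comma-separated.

Round 1 — N10 at 140 > 90. N10 seizes.
  N10 sheds 140 L/s to N12, N18: 70 each.
    N12: 10+70 = 80 ≤ 90
    N18: 130+70 = 200 > 160
Round 2 — N18 seizes.
  N18 sheds 200 L/s to N15, N16: 100 each.
    N15: 140+100 = 240 > 160
    N16: 10+100 = 110 > 90
Round 3 — N15, N16 seize.
  N15 sheds 240 L/s to N21: 240 each.
    N21: 20+240 = 260 > 110
  N16 sheds 110 L/s to N21: 110 each.
    N21: 260+110 = 370 > 110
Round 4 — N21 seizes.
  N21 sheds 370 L/s: no online neighbours, lost.
No further seizures.

N10, N15, N16, N18, N21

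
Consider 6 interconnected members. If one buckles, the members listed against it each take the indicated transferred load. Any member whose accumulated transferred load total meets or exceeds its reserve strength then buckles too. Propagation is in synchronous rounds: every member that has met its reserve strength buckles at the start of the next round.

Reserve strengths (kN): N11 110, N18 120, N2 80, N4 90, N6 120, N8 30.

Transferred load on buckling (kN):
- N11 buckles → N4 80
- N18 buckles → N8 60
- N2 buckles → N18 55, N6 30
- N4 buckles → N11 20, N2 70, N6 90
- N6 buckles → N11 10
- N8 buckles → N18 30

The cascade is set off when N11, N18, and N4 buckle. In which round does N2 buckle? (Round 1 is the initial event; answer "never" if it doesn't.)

never

Round 1 — N11, N18, N4 buckle (initial).
  N2: +70 → 70 < 80
  N6: +90 → 90 < 120
  N8: +60 → 60 ≥ 30
Round 2 — N8 buckles.
No further bucklings.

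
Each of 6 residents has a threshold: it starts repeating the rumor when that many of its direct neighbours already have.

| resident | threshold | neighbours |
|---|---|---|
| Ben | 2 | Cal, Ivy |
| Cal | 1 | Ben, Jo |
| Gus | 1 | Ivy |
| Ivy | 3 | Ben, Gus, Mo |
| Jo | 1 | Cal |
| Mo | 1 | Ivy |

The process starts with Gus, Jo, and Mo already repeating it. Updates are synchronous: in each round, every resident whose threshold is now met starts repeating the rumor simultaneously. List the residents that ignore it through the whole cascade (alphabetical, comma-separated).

Ben, Ivy

Round 1 — Gus, Jo, Mo start repeating the rumor (initial).
Round 2 — checking thresholds:
  Cal: 1 of 2 neighbours ≥ 1, starts repeating the rumor.
  Ivy: 2 of 3 neighbours < 3, holds.
Round 3 — no new spreads; cascade stops.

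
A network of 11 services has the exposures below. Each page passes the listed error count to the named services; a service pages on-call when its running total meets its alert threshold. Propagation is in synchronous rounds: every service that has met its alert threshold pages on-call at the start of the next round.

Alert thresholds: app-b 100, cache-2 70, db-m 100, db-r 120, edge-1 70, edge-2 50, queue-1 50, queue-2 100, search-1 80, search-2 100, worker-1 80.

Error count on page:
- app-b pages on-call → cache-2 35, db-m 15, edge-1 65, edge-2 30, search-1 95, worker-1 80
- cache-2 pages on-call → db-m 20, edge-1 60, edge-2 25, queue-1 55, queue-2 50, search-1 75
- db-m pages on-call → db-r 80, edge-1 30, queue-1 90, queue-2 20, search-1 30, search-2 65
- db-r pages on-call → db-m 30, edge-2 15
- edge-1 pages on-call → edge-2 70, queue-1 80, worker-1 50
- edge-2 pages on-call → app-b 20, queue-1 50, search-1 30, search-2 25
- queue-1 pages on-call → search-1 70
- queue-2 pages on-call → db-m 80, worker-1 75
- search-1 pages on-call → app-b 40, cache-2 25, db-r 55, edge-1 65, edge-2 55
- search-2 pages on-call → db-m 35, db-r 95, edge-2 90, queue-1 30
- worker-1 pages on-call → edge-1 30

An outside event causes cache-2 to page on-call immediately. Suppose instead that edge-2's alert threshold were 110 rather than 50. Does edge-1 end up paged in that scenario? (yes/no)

With edge-2's alert threshold at 110:
Round 1 — cache-2 pages on-call (initial).
  db-m: +20 → 20 < 100
  edge-1: +60 → 60 < 70
  edge-2: +25 → 25 < 110
  queue-1: +55 → 55 ≥ 50
  queue-2: +50 → 50 < 100
  search-1: +75 → 75 < 80
Round 2 — queue-1 pages on-call.
  search-1: +70 → 145 ≥ 80
Round 3 — search-1 pages on-call.
  app-b: +40 → 40 < 100
  db-r: +55 → 55 < 120
  edge-1: +65 → 125 ≥ 70
  edge-2: +55 → 80 < 110
Round 4 — edge-1 pages on-call.
  edge-2: +70 → 150 ≥ 110
  worker-1: +50 → 50 < 80
Round 5 — edge-2 pages on-call.
  app-b: +20 → 60 < 100
  search-2: +25 → 25 < 100
No further pages.

yes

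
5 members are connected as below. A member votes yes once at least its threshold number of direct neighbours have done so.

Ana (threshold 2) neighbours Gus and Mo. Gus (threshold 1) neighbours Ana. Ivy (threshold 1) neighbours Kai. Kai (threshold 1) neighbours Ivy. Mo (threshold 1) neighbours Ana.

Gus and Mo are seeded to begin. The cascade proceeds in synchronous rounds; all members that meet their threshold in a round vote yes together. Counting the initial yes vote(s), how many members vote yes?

3

Round 1 — Gus, Mo vote yes (initial).
Round 2 — checking thresholds:
  Ana: 2 of 2 neighbours ≥ 2, votes yes.
Round 3 — no new yes votes; cascade stops.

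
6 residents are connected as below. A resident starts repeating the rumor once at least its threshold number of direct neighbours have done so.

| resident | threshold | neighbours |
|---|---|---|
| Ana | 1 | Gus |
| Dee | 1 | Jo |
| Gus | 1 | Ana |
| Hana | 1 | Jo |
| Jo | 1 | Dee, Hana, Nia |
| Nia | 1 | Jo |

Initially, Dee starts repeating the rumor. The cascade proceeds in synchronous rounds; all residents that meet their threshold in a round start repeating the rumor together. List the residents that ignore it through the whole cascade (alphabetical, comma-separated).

Ana, Gus

Round 1 — Dee starts repeating the rumor (initial).
Round 2 — checking thresholds:
  Jo: 1 of 3 neighbours ≥ 1, starts repeating the rumor.
Round 3 — checking thresholds:
  Hana: 1 of 1 neighbours ≥ 1, starts repeating the rumor.
  Nia: 1 of 1 neighbours ≥ 1, starts repeating the rumor.
Round 4 — no new spreads; cascade stops.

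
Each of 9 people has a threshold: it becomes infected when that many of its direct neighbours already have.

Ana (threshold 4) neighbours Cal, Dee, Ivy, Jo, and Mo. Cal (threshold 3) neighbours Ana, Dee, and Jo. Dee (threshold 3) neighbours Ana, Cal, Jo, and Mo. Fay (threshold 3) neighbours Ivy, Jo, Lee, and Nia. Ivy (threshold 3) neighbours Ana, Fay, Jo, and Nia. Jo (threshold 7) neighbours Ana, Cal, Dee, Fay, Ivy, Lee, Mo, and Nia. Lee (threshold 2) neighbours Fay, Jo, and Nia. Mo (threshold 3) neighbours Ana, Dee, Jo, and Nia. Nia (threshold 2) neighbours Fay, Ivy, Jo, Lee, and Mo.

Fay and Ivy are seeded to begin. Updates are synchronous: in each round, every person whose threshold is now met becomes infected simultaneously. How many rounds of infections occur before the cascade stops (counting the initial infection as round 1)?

3

Round 1 — Fay, Ivy become infected (initial).
Round 2 — checking thresholds:
  Ana: 1 of 5 neighbours < 4, below threshold.
  Jo: 2 of 8 neighbours < 7, below threshold.
  Lee: 1 of 3 neighbours < 2, below threshold.
  Nia: 2 of 5 neighbours ≥ 2, becomes infected.
Round 3 — checking thresholds:
  Ana: 1 of 5 neighbours < 4, below threshold.
  Jo: 3 of 8 neighbours < 7, below threshold.
  Lee: 2 of 3 neighbours ≥ 2, becomes infected.
  Mo: 1 of 4 neighbours < 3, below threshold.
Round 4 — no new infections; cascade stops.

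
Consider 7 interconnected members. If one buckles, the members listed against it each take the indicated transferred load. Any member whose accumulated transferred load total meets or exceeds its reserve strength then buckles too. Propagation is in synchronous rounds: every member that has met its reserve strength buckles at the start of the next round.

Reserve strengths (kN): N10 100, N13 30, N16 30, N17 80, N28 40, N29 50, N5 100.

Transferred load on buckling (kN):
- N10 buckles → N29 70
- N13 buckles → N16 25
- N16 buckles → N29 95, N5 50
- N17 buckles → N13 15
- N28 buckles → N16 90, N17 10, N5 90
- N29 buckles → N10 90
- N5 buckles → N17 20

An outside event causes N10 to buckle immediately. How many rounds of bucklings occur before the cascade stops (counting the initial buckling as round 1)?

2

Round 1 — N10 buckles (initial).
  N29: +70 → 70 ≥ 50
Round 2 — N29 buckles.
No further bucklings.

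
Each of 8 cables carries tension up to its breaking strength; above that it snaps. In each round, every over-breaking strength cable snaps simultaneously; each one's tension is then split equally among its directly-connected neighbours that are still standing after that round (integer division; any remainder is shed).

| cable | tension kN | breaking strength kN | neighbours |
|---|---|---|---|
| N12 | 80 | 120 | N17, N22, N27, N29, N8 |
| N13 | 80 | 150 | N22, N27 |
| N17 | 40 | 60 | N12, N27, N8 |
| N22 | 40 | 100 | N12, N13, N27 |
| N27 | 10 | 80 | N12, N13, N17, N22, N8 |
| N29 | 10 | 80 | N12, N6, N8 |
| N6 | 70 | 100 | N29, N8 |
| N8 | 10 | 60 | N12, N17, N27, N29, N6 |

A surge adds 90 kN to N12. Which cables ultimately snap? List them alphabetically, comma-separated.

N12, N13, N17, N22, N27, N29, N6, N8

Round 1 — N12 at 170 > 120. N12 snaps.
  N12 sheds 170 kN to N17, N22, N27, N29, N8: 34 each.
    N17: 40+34 = 74 > 60
    N22: 40+34 = 74 ≤ 100
    N27: 10+34 = 44 ≤ 80
    N29: 10+34 = 44 ≤ 80
    N8: 10+34 = 44 ≤ 60
Round 2 — N17 snaps.
  N17 sheds 74 kN to N27, N8: 37 each.
    N27: 44+37 = 81 > 80
    N8: 44+37 = 81 > 60
Round 3 — N27, N8 snap.
  N27 sheds 81 kN to N13, N22: 40 each (1 lost).
    N13: 80+40 = 120 ≤ 150
    N22: 74+40 = 114 > 100
  N8 sheds 81 kN to N29, N6: 40 each (1 lost).
    N29: 44+40 = 84 > 80
    N6: 70+40 = 110 > 100
Round 4 — N22, N29, N6 snap.
  N22 sheds 114 kN to N13: 114 each.
    N13: 120+114 = 234 > 150
  N29 sheds 84 kN: no online neighbours, lost.
  N6 sheds 110 kN: no online neighbours, lost.
Round 5 — N13 snaps.
  N13 sheds 234 kN: no online neighbours, lost.
No further breaks.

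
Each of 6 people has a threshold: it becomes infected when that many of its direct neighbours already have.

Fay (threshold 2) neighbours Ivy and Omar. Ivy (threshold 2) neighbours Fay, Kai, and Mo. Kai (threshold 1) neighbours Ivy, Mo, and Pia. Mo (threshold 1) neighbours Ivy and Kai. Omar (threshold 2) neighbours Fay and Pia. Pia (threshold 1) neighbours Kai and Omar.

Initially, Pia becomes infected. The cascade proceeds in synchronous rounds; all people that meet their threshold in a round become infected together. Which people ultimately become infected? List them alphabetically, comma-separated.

Round 1 — Pia becomes infected (initial).
Round 2 — checking thresholds:
  Kai: 1 of 3 neighbours ≥ 1, becomes infected.
  Omar: 1 of 2 neighbours < 2, below threshold.
Round 3 — checking thresholds:
  Ivy: 1 of 3 neighbours < 2, below threshold.
  Mo: 1 of 2 neighbours ≥ 1, becomes infected.
  Omar: 1 of 2 neighbours < 2, below threshold.
Round 4 — checking thresholds:
  Ivy: 2 of 3 neighbours ≥ 2, becomes infected.
  Omar: 1 of 2 neighbours < 2, below threshold.
Round 5 — no new infections; cascade stops.

Ivy, Kai, Mo, Pia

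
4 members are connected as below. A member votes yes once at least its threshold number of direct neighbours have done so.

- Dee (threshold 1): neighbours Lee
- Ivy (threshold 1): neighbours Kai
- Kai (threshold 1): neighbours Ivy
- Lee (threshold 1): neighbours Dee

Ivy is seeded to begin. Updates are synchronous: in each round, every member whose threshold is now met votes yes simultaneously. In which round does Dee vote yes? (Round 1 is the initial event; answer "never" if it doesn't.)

Round 1 — Ivy votes yes (initial).
Round 2 — checking thresholds:
  Kai: 1 of 1 neighbours ≥ 1, votes yes.
Round 3 — no new yes votes; cascade stops.

never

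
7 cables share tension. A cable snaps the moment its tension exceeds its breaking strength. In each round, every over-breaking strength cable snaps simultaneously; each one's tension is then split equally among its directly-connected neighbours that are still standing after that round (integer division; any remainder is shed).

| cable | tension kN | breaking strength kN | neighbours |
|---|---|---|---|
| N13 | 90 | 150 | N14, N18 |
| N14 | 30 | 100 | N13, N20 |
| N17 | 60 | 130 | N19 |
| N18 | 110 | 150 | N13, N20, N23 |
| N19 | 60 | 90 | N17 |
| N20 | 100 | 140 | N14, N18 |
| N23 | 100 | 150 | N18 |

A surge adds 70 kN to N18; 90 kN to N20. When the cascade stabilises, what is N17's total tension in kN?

60

Round 1 — N18 at 180 > 150; N20 at 190 > 140. N18, N20 snap.
  N18 sheds 180 kN to N13, N23: 90 each.
    N13: 90+90 = 180 > 150
    N23: 100+90 = 190 > 150
  N20 sheds 190 kN to N14: 190 each.
    N14: 30+190 = 220 > 100
Round 2 — N13, N14, N23 snap.
  N13 sheds 180 kN: no online neighbours, lost.
  N14 sheds 220 kN: no online neighbours, lost.
  N23 sheds 190 kN: no online neighbours, lost.
No further breaks.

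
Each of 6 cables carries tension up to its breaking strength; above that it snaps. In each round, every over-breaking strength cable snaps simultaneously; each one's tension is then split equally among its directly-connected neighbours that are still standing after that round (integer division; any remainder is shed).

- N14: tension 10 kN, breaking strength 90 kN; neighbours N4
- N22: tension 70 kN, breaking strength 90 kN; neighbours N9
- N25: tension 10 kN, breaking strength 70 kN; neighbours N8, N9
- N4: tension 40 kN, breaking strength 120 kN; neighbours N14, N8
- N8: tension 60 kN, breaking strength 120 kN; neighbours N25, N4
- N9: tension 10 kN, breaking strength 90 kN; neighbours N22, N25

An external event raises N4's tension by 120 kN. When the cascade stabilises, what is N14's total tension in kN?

Round 1 — N4 at 160 > 120. N4 snaps.
  N4 sheds 160 kN to N14, N8: 80 each.
    N14: 10+80 = 90 ≤ 90
    N8: 60+80 = 140 > 120
Round 2 — N8 snaps.
  N8 sheds 140 kN to N25: 140 each.
    N25: 10+140 = 150 > 70
Round 3 — N25 snaps.
  N25 sheds 150 kN to N9: 150 each.
    N9: 10+150 = 160 > 90
Round 4 — N9 snaps.
  N9 sheds 160 kN to N22: 160 each.
    N22: 70+160 = 230 > 90
Round 5 — N22 snaps.
  N22 sheds 230 kN: no online neighbours, lost.
No further breaks.

90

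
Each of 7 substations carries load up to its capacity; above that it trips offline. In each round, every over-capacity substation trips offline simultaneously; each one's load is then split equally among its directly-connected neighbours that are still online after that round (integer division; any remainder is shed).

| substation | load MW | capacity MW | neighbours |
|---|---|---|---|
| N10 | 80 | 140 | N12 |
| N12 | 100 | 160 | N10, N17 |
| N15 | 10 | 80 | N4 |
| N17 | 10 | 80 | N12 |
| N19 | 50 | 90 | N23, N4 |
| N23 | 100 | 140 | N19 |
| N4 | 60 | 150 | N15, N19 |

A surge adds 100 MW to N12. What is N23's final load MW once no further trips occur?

Round 1 — N12 at 200 > 160. N12 trips offline.
  N12 sheds 200 MW to N10, N17: 100 each.
    N10: 80+100 = 180 > 140
    N17: 10+100 = 110 > 80
Round 2 — N10, N17 trip offline.
  N10 sheds 180 MW: no online neighbours, lost.
  N17 sheds 110 MW: no online neighbours, lost.
No further trips.

100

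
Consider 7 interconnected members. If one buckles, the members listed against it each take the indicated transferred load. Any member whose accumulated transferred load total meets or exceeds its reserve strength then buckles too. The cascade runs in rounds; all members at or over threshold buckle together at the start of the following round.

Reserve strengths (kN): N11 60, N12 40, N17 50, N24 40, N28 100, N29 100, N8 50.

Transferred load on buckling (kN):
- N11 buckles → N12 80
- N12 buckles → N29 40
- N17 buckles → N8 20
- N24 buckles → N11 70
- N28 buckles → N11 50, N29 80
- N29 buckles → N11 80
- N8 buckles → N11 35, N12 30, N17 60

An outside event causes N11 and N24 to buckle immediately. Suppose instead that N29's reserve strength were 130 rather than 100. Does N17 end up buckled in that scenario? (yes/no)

With N29's reserve strength at 130:
Round 1 — N11, N24 buckle (initial).
  N12: +80 → 80 ≥ 40
Round 2 — N12 buckles.
  N29: +40 → 40 < 130
No further bucklings.

no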